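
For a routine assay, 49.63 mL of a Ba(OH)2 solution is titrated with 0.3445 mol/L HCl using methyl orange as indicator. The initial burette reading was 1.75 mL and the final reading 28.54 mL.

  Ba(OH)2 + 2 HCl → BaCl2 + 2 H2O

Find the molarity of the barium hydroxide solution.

n(HCl) = 0.02679 L × 0.3445 mol/L = 9.229 × 10^-3 mol
From the 1:2 mole ratio, n(Ba(OH)2) = 1/2 × 9.229 × 10^-3 = 4.615 × 10^-3 mol
[Ba(OH)2] = 4.615 × 10^-3 mol / 0.04963 L = 0.09298 mol/L

0.09298 mol/L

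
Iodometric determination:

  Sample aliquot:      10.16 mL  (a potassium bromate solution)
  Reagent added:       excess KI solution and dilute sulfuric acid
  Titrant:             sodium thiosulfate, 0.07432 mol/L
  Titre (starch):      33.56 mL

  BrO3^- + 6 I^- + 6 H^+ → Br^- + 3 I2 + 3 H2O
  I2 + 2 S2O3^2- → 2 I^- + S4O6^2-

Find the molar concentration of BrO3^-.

n(S2O3^2-) = 0.03356 × 0.07432 = 2.494 × 10^-3 mol
n(I2) = n(S2O3^2-)/2 = 1.247 × 10^-3 mol
From the 1:3 ratio, n(BrO3^-) in the aliquot = 1/3 × 1.247 × 10^-3 = 4.157 × 10^-4 mol
[BrO3^-] = 4.157 × 10^-4 / 0.01016 = 0.04092 mol/L

0.04092 mol/L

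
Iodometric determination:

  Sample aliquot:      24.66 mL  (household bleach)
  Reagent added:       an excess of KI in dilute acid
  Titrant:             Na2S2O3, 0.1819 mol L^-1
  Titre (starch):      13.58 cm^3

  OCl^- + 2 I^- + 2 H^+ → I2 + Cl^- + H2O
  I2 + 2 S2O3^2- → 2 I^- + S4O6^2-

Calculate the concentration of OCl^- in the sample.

0.05009 mol/L

n(S2O3^2-) = 0.01358 × 0.1819 = 2.470 × 10^-3 mol
n(I2) = n(S2O3^2-)/2 = 1.235 × 10^-3 mol
n(OCl^-) in the aliquot = 1.235 × 10^-3 mol (1:1 ratio)
[OCl^-] = 1.235 × 10^-3 / 0.02466 = 0.05009 mol/L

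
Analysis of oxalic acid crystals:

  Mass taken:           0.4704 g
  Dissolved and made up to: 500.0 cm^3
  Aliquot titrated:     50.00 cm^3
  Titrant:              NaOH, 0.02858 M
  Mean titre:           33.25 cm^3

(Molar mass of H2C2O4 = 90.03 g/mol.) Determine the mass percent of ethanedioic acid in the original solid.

90.94 %

H2C2O4 + 2 NaOH → Na2C2O4 + 2 H2O
n(NaOH) per titration = 0.03325 × 0.02858 = 9.503 × 10^-4 mol
From the 1:2 ratio, n(H2C2O4) in each aliquot = 1/2 × 9.503 × 10^-4 = 4.751 × 10^-4 mol
n(H2C2O4) in the whole flask = 4.751 × 10^-4 × 500.0/50.00 = 4.751 × 10^-3 mol
mass of H2C2O4 = 4.751 × 10^-3 × 90.03 = 0.4278 g
% H2C2O4 = 0.4278 / 0.4704 × 100 = 90.94 %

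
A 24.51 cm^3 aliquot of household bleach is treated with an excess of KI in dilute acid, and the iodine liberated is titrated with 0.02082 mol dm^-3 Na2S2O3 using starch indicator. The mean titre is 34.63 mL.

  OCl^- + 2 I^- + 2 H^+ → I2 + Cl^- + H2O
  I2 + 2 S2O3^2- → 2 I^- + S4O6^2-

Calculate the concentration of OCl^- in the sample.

n(S2O3^2-) = 0.03463 × 0.02082 = 7.210 × 10^-4 mol
n(I2) = n(S2O3^2-)/2 = 3.605 × 10^-4 mol
n(OCl^-) in the aliquot = 3.605 × 10^-4 mol (1:1 ratio)
[OCl^-] = 3.605 × 10^-4 / 0.02451 = 0.01471 mol/L

0.01471 mol/L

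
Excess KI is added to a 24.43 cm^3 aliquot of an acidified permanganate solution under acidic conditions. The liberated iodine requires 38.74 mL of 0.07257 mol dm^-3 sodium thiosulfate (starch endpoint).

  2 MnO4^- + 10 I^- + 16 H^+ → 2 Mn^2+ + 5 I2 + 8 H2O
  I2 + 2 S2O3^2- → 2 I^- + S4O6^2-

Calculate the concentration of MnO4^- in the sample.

0.02302 mol/L

n(S2O3^2-) = 0.03874 × 0.07257 = 2.811 × 10^-3 mol
n(I2) = n(S2O3^2-)/2 = 1.406 × 10^-3 mol
From the 2:5 ratio, n(MnO4^-) in the aliquot = 2/5 × 1.406 × 10^-3 = 5.623 × 10^-4 mol
[MnO4^-] = 5.623 × 10^-4 / 0.02443 = 0.02302 mol/L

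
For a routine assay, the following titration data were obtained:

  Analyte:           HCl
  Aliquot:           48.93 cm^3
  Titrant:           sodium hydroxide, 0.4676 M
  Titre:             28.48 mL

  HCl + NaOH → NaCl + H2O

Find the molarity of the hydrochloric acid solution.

0.2722 M

n(NaOH) = 0.02848 L × 0.4676 mol/L = 0.01332 mol
n(HCl) = 0.01332 mol (1:1 mole ratio)
[HCl] = 0.01332 mol / 0.04893 L = 0.2722 mol/L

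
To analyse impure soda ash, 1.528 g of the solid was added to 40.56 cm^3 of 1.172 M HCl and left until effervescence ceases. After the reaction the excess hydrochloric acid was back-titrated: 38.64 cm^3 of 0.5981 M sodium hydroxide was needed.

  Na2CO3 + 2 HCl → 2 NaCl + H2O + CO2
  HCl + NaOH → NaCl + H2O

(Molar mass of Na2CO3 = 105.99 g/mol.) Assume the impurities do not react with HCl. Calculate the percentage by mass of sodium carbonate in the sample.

84.71 %

n(HCl) added = 0.04056 × 1.172 = 0.04754 mol
n(NaOH) used in back-titration = 0.03864 × 0.5981 = 0.02311 mol
n(HCl) left over = 0.02311 mol (1:1 ratio)
n(HCl) consumed by analyte = 0.04754 − 0.02311 = 0.02443 mol
From the 1:2 ratio, n(Na2CO3) = 1/2 × 0.02443 = 0.01221 mol
mass of Na2CO3 = 0.01221 × 105.99 = 1.294 g
% Na2CO3 = 1.294 / 1.528 × 100 = 84.71 %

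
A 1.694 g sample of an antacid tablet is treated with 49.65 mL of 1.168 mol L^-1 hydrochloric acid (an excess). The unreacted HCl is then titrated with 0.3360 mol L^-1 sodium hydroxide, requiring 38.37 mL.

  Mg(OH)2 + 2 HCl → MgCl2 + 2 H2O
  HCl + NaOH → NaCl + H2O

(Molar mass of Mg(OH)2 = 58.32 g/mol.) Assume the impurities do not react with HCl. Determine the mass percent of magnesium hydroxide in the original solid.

77.63 %

n(HCl) added = 0.04965 × 1.168 = 0.05799 mol
n(NaOH) used in back-titration = 0.03837 × 0.3360 = 0.01289 mol
n(HCl) left over = 0.01289 mol (1:1 ratio)
n(HCl) consumed by analyte = 0.05799 − 0.01289 = 0.04510 mol
From the 1:2 ratio, n(Mg(OH)2) = 1/2 × 0.04510 = 0.02255 mol
mass of Mg(OH)2 = 0.02255 × 58.32 = 1.315 g
% Mg(OH)2 = 1.315 / 1.694 × 100 = 77.63 %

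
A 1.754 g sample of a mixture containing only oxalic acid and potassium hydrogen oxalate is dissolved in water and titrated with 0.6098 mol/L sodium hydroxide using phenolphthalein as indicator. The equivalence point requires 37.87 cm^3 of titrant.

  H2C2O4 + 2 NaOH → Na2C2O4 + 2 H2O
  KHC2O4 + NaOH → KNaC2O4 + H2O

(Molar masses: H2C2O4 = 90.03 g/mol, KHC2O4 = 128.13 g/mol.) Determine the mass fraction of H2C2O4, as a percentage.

37.21 %

n(NaOH) = 0.03787 × 0.6098 = 0.02309 mol
Let x = n(H2C2O4), y = n(KHC2O4).
Titrant: 2x + 1y = 0.02309;  mass: 90.03x + 128.13y = 1.754
Solving, x = 7.249 × 10^-3 mol, y = 8.596 × 10^-3 mol
mass of H2C2O4 = 7.249 × 10^-3 × 90.03 = 0.6526 g
% H2C2O4 = 0.6526 / 1.754 × 100 = 37.21 %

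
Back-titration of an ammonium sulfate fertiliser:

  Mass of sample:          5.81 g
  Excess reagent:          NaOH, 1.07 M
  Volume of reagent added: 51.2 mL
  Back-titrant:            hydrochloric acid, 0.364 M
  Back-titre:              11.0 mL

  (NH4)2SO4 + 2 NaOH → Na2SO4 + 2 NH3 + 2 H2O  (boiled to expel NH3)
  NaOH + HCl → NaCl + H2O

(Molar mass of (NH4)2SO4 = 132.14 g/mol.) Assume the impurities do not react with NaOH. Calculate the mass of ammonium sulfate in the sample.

3.36 g

n(NaOH) added = 0.0512 × 1.07 = 0.0548 mol
n(HCl) used in back-titration = 0.0110 × 0.364 = 4.00 × 10^-3 mol
n(NaOH) left over = 4.00 × 10^-3 mol (1:1 ratio)
n(NaOH) consumed by analyte = 0.0548 − 4.00 × 10^-3 = 0.0508 mol
From the 1:2 ratio, n((NH4)2SO4) = 1/2 × 0.0508 = 0.0254 mol
mass of (NH4)2SO4 = 0.0254 × 132.14 = 3.36 g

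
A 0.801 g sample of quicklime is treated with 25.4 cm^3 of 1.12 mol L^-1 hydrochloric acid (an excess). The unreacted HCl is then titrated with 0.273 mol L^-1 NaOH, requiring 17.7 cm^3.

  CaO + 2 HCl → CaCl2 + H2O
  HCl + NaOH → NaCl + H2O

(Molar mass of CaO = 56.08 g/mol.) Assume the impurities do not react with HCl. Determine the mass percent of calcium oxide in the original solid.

82.7 %

n(HCl) added = 0.0254 × 1.12 = 0.0284 mol
n(NaOH) used in back-titration = 0.0177 × 0.273 = 4.83 × 10^-3 mol
n(HCl) left over = 4.83 × 10^-3 mol (1:1 ratio)
n(HCl) consumed by analyte = 0.0284 − 4.83 × 10^-3 = 0.0236 mol
From the 1:2 ratio, n(CaO) = 1/2 × 0.0236 = 0.0118 mol
mass of CaO = 0.0118 × 56.08 = 0.662 g
% CaO = 0.662 / 0.801 × 100 = 82.7 %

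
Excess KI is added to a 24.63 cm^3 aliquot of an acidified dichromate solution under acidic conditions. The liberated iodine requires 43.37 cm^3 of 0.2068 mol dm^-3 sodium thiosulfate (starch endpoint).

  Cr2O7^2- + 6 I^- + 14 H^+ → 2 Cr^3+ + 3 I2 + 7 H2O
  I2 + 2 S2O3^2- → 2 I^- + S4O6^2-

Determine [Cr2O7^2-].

n(S2O3^2-) = 0.04337 × 0.2068 = 8.969 × 10^-3 mol
n(I2) = n(S2O3^2-)/2 = 4.484 × 10^-3 mol
From the 1:3 ratio, n(Cr2O7^2-) in the aliquot = 1/3 × 4.484 × 10^-3 = 1.495 × 10^-3 mol
[Cr2O7^2-] = 1.495 × 10^-3 / 0.02463 = 0.06069 mol/L

0.06069 mol/L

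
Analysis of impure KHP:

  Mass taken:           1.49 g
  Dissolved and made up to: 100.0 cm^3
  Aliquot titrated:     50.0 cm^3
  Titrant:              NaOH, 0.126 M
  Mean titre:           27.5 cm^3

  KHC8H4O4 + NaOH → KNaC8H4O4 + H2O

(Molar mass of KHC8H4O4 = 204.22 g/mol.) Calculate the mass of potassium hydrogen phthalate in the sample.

n(NaOH) per titration = 0.0275 × 0.126 = 3.46 × 10^-3 mol
n(KHC8H4O4) in each aliquot = 3.46 × 10^-3 mol (1:1 ratio)
n(KHC8H4O4) in the whole flask = 3.46 × 10^-3 × 100.0/50.0 = 6.93 × 10^-3 mol
mass of KHC8H4O4 = 6.93 × 10^-3 × 204.22 = 1.42 g

1.42 g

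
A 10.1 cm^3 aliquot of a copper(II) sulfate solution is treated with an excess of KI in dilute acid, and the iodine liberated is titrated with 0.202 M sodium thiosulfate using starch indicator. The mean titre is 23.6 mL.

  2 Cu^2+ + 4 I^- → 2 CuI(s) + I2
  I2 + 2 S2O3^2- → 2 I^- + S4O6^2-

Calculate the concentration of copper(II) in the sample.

n(S2O3^2-) = 0.0236 × 0.202 = 4.77 × 10^-3 mol
n(I2) = n(S2O3^2-)/2 = 2.38 × 10^-3 mol
From the 2:1 ratio, n(Cu2+) in the aliquot = 2/1 × 2.38 × 10^-3 = 4.77 × 10^-3 mol
[Cu2+] = 4.77 × 10^-3 / 0.0101 = 0.472 mol/L

0.472 M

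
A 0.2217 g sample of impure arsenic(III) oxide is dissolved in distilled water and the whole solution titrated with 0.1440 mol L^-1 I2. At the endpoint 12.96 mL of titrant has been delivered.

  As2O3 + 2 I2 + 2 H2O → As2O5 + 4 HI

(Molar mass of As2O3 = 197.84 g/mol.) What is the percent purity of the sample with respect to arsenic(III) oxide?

83.27 %

n(I2) = 0.01296 L × 0.1440 mol/L = 1.866 × 10^-3 mol
From the 1:2 ratio, n(As2O3) = 1/2 × 1.866 × 10^-3 = 9.331 × 10^-4 mol
mass of As2O3 = 9.331 × 10^-4 × 197.84 g/mol = 0.1846 g
% As2O3 = 0.1846 / 0.2217 × 100 = 83.27 %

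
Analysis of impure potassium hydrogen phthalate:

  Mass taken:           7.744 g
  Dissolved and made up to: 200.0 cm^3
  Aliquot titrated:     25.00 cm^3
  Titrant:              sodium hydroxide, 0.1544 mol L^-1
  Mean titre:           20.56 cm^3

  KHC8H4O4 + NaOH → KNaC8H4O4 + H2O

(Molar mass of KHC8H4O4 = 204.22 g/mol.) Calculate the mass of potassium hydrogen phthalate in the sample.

n(NaOH) per titration = 0.02056 × 0.1544 = 3.174 × 10^-3 mol
n(KHC8H4O4) in each aliquot = 3.174 × 10^-3 mol (1:1 ratio)
n(KHC8H4O4) in the whole flask = 3.174 × 10^-3 × 200.0/25.00 = 0.02540 mol
mass of KHC8H4O4 = 0.02540 × 204.22 = 5.186 g

5.186 g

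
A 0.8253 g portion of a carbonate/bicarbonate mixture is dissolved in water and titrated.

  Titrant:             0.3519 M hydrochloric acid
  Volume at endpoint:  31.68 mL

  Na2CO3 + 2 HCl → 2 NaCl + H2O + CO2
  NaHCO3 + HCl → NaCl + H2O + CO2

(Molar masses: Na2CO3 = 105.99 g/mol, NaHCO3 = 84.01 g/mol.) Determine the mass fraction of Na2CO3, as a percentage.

n(HCl) = 0.03168 × 0.3519 = 0.01115 mol
Let x = n(Na2CO3), y = n(NaHCO3).
Titrant: 2x + 1y = 0.01115;  mass: 105.99x + 84.01y = 0.8253
Solving, x = 1.794 × 10^-3 mol, y = 7.561 × 10^-3 mol
mass of Na2CO3 = 1.794 × 10^-3 × 105.99 = 0.1901 g
% Na2CO3 = 0.1901 / 0.8253 × 100 = 23.04 %

23.04 %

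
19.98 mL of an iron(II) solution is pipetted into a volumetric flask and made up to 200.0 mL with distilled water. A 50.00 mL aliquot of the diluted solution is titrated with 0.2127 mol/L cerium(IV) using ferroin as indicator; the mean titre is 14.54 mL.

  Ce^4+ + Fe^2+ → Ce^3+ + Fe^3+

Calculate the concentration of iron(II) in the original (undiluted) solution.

n(Ce4+) = 0.01454 × 0.2127 = 3.093 × 10^-3 mol
n(Fe2+) in the aliquot = 3.093 × 10^-3 mol (1:1 ratio)
[Fe2+]_dilute = 3.093 × 10^-3 / 0.05000 = 0.06185 mol/L
Dilution factor = 200.0 / 19.98 = 10.01
[Fe2+]_stock = 0.06185 × 10.01 = 0.6192 mol/L

0.6192 mol/L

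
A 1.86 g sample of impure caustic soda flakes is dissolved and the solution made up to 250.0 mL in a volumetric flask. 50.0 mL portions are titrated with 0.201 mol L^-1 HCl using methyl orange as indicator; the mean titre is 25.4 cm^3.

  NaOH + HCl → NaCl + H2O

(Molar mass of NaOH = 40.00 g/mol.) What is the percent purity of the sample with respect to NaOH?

54.9 %

n(HCl) per titration = 0.0254 × 0.201 = 5.11 × 10^-3 mol
n(NaOH) in each aliquot = 5.11 × 10^-3 mol (1:1 ratio)
n(NaOH) in the whole flask = 5.11 × 10^-3 × 250.0/50.0 = 0.0255 mol
mass of NaOH = 0.0255 × 40.00 = 1.02 g
% NaOH = 1.02 / 1.86 × 100 = 54.9 %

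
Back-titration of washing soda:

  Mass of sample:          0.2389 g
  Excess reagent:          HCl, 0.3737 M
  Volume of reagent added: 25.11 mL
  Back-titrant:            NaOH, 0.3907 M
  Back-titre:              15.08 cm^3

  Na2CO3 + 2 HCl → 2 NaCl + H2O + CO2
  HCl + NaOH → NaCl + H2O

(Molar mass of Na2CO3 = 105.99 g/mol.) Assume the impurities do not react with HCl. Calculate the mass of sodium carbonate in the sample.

n(HCl) added = 0.02511 × 0.3737 = 9.384 × 10^-3 mol
n(NaOH) used in back-titration = 0.01508 × 0.3907 = 5.892 × 10^-3 mol
n(HCl) left over = 5.892 × 10^-3 mol (1:1 ratio)
n(HCl) consumed by analyte = 9.384 × 10^-3 − 5.892 × 10^-3 = 3.492 × 10^-3 mol
From the 1:2 ratio, n(Na2CO3) = 1/2 × 3.492 × 10^-3 = 1.746 × 10^-3 mol
mass of Na2CO3 = 1.746 × 10^-3 × 105.99 = 0.1851 g

0.1851 g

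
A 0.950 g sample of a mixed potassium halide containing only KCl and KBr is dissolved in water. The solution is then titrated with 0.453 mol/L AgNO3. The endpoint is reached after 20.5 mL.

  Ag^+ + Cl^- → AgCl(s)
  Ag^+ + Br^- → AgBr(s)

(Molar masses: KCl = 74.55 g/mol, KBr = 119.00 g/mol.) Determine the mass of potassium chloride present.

0.260 g

n(AgNO3) = 0.0205 × 0.453 = 9.29 × 10^-3 mol
Let x = n(KCl), y = n(KBr).
Titrant: 1x + 1y = 9.29 × 10^-3;  mass: 74.55x + 119.00y = 0.950
Solving, x = 3.49 × 10^-3 mol, y = 5.80 × 10^-3 mol
mass of KCl = 3.49 × 10^-3 × 74.55 = 0.260 g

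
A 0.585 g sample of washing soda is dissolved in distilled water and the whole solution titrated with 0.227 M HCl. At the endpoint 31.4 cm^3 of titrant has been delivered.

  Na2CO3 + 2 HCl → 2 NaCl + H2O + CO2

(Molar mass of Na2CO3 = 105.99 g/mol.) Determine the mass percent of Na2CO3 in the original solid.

64.6 %

n(HCl) = 0.0314 L × 0.227 mol/L = 7.13 × 10^-3 mol
From the 1:2 ratio, n(Na2CO3) = 1/2 × 7.13 × 10^-3 = 3.56 × 10^-3 mol
mass of Na2CO3 = 3.56 × 10^-3 × 105.99 g/mol = 0.378 g
% Na2CO3 = 0.378 / 0.585 × 100 = 64.6 %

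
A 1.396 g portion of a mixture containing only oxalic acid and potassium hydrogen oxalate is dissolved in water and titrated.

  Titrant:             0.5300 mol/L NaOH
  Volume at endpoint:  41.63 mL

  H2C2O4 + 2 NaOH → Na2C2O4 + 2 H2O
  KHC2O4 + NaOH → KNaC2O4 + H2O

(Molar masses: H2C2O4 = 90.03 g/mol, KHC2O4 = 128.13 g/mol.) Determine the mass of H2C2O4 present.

0.7751 g

n(NaOH) = 0.04163 × 0.5300 = 0.02206 mol
Let x = n(H2C2O4), y = n(KHC2O4).
Titrant: 2x + 1y = 0.02206;  mass: 90.03x + 128.13y = 1.396
Solving, x = 8.609 × 10^-3 mol, y = 4.846 × 10^-3 mol
mass of H2C2O4 = 8.609 × 10^-3 × 90.03 = 0.7751 g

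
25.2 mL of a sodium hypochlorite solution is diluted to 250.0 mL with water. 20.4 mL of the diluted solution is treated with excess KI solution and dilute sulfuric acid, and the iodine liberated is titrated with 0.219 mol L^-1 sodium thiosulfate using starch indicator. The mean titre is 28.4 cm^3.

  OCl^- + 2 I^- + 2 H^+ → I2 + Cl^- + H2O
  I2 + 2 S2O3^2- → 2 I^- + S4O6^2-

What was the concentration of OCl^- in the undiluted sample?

n(S2O3^2-) = 0.0284 × 0.219 = 6.22 × 10^-3 mol
n(I2) = n(S2O3^2-)/2 = 3.11 × 10^-3 mol
n(OCl^-) in the aliquot = 3.11 × 10^-3 mol (1:1 ratio)
[OCl^-]_dilute = 3.11 × 10^-3 / 0.0204 = 0.152 mol/L
[OCl^-]_original = 0.152 × 250.0/25.2 = 1.51 mol/L

1.51 mol/L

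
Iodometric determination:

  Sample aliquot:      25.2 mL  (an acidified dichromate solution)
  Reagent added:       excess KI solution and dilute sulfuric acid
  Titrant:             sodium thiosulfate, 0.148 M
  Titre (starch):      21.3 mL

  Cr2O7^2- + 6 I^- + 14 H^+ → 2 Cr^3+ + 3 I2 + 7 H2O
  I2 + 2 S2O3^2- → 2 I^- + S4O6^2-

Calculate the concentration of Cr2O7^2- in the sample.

n(S2O3^2-) = 0.0213 × 0.148 = 3.15 × 10^-3 mol
n(I2) = n(S2O3^2-)/2 = 1.58 × 10^-3 mol
From the 1:3 ratio, n(Cr2O7^2-) in the aliquot = 1/3 × 1.58 × 10^-3 = 5.25 × 10^-4 mol
[Cr2O7^2-] = 5.25 × 10^-4 / 0.0252 = 0.0208 mol/L

0.0208 M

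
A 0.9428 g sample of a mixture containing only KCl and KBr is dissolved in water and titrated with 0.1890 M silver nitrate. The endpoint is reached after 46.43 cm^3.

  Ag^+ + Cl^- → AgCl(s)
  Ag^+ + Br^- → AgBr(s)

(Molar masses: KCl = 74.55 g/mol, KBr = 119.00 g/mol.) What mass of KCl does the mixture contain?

0.1702 g

n(AgNO3) = 0.04643 × 0.1890 = 8.775 × 10^-3 mol
Let x = n(KCl), y = n(KBr).
Titrant: 1x + 1y = 8.775 × 10^-3;  mass: 74.55x + 119.00y = 0.9428
Solving, x = 2.283 × 10^-3 mol, y = 6.493 × 10^-3 mol
mass of KCl = 2.283 × 10^-3 × 74.55 = 0.1702 g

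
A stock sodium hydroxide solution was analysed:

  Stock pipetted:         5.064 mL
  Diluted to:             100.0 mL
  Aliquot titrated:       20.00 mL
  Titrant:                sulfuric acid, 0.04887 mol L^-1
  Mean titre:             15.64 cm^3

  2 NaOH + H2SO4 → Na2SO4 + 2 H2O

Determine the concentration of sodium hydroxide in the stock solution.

n(H2SO4) = 0.01564 × 0.04887 = 7.643 × 10^-4 mol
From the 2:1 ratio, n(NaOH) in the aliquot = 2/1 × 7.643 × 10^-4 = 1.529 × 10^-3 mol
[NaOH]_dilute = 1.529 × 10^-3 / 0.02000 = 0.07643 mol/L
Dilution factor = 100.0 / 5.064 = 19.75
[NaOH]_stock = 0.07643 × 19.75 = 1.509 mol/L

1.509 mol/L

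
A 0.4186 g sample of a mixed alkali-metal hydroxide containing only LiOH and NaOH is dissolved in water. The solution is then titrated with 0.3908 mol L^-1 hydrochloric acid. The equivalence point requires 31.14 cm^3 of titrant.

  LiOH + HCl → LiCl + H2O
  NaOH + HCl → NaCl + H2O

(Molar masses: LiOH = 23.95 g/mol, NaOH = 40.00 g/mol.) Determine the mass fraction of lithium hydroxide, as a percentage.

24.30 %

n(HCl) = 0.03114 × 0.3908 = 0.01217 mol
Let x = n(LiOH), y = n(NaOH).
Titrant: 1x + 1y = 0.01217;  mass: 23.95x + 40.00y = 0.4186
Solving, x = 4.248 × 10^-3 mol, y = 7.922 × 10^-3 mol
mass of LiOH = 4.248 × 10^-3 × 23.95 = 0.1017 g
% LiOH = 0.1017 / 0.4186 × 100 = 24.30 %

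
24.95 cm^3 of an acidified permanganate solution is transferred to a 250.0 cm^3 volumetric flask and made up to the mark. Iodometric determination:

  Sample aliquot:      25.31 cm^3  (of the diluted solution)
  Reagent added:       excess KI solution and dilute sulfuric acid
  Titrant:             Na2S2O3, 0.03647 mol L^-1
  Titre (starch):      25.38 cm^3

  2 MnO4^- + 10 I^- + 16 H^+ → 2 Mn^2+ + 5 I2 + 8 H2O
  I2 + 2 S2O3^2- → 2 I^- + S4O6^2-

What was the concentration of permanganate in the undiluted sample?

n(S2O3^2-) = 0.02538 × 0.03647 = 9.256 × 10^-4 mol
n(I2) = n(S2O3^2-)/2 = 4.628 × 10^-4 mol
From the 2:5 ratio, n(MnO4^-) in the aliquot = 2/5 × 4.628 × 10^-4 = 1.851 × 10^-4 mol
[MnO4^-]_dilute = 1.851 × 10^-4 / 0.02531 = 0.007314 mol/L
[MnO4^-]_original = 0.007314 × 250.0/24.95 = 0.07329 mol/L

0.07329 mol/L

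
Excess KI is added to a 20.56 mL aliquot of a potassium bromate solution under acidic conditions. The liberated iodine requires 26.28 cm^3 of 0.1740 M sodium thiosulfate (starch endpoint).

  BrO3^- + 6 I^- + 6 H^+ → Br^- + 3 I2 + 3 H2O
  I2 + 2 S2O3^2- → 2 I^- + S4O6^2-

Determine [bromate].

0.03707 M

n(S2O3^2-) = 0.02628 × 0.1740 = 4.573 × 10^-3 mol
n(I2) = n(S2O3^2-)/2 = 2.286 × 10^-3 mol
From the 1:3 ratio, n(BrO3^-) in the aliquot = 1/3 × 2.286 × 10^-3 = 7.621 × 10^-4 mol
[BrO3^-] = 7.621 × 10^-4 / 0.02056 = 0.03707 mol/L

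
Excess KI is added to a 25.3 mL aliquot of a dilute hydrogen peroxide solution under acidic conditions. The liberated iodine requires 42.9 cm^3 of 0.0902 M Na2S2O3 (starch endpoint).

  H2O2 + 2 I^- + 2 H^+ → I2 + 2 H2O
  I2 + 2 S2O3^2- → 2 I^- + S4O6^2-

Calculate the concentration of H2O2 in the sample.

n(S2O3^2-) = 0.0429 × 0.0902 = 3.87 × 10^-3 mol
n(I2) = n(S2O3^2-)/2 = 1.93 × 10^-3 mol
n(H2O2) in the aliquot = 1.93 × 10^-3 mol (1:1 ratio)
[H2O2] = 1.93 × 10^-3 / 0.0253 = 0.0765 mol/L

0.0765 M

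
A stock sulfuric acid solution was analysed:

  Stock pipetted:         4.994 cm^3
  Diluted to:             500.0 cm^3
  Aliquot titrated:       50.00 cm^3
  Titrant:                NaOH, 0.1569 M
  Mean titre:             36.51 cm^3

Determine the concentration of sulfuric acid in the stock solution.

H2SO4 + 2 NaOH → Na2SO4 + 2 H2O
n(NaOH) = 0.03651 × 0.1569 = 5.728 × 10^-3 mol
From the 1:2 ratio, n(H2SO4) in the aliquot = 1/2 × 5.728 × 10^-3 = 2.864 × 10^-3 mol
[H2SO4]_dilute = 2.864 × 10^-3 / 0.05000 = 0.05728 mol/L
Dilution factor = 500.0 / 4.994 = 100.1
[H2SO4]_stock = 0.05728 × 100.1 = 5.735 mol/L

5.735 M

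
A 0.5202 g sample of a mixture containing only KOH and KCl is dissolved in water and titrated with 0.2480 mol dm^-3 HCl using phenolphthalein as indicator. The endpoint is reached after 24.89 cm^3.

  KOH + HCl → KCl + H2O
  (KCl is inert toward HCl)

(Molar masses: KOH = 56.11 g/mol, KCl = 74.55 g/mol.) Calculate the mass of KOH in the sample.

n(HCl) = 0.02489 × 0.2480 = 6.173 × 10^-3 mol
Let x = n(KOH), y = n(KCl).
Titrant: 1x = 6.173 × 10^-3;  mass: 56.11x + 74.55y = 0.5202
Solving, x = 6.173 × 10^-3 mol, y = 2.332 × 10^-3 mol
mass of KOH = 6.173 × 10^-3 × 56.11 = 0.3464 g

0.3464 g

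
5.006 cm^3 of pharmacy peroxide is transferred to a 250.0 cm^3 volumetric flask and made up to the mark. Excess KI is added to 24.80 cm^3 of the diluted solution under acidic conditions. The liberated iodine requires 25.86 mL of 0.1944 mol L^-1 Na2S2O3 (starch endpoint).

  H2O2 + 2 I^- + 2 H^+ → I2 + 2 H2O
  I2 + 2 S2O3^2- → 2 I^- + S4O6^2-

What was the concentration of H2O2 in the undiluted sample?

5.062 mol/L

n(S2O3^2-) = 0.02586 × 0.1944 = 5.027 × 10^-3 mol
n(I2) = n(S2O3^2-)/2 = 2.514 × 10^-3 mol
n(H2O2) in the aliquot = 2.514 × 10^-3 mol (1:1 ratio)
[H2O2]_dilute = 2.514 × 10^-3 / 0.02480 = 0.1014 mol/L
[H2O2]_original = 0.1014 × 250.0/5.006 = 5.062 mol/L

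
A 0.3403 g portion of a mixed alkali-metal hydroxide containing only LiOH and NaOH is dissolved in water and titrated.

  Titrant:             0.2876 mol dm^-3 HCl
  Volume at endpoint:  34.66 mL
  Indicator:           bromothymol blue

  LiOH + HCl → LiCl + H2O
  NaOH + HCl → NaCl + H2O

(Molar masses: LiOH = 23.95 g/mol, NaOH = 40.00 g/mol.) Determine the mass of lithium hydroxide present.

0.08719 g

n(HCl) = 0.03466 × 0.2876 = 9.968 × 10^-3 mol
Let x = n(LiOH), y = n(NaOH).
Titrant: 1x + 1y = 9.968 × 10^-3;  mass: 23.95x + 40.00y = 0.3403
Solving, x = 3.640 × 10^-3 mol, y = 6.328 × 10^-3 mol
mass of LiOH = 3.640 × 10^-3 × 23.95 = 0.08719 g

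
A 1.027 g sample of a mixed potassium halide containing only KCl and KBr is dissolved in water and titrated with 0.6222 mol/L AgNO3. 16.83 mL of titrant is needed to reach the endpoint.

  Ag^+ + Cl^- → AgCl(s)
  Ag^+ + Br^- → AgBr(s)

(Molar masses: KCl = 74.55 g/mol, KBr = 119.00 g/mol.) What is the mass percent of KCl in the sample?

35.78 %

n(AgNO3) = 0.01683 × 0.6222 = 0.01047 mol
Let x = n(KCl), y = n(KBr).
Titrant: 1x + 1y = 0.01047;  mass: 74.55x + 119.00y = 1.027
Solving, x = 4.930 × 10^-3 mol, y = 5.542 × 10^-3 mol
mass of KCl = 4.930 × 10^-3 × 74.55 = 0.3675 g
% KCl = 0.3675 / 1.027 × 100 = 35.78 %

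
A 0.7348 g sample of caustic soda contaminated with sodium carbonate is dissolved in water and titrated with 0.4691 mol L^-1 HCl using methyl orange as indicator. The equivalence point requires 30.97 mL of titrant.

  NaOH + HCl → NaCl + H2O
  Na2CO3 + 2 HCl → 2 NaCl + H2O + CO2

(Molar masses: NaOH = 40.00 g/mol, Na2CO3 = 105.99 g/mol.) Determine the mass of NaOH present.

n(HCl) = 0.03097 × 0.4691 = 0.01453 mol
Let x = n(NaOH), y = n(Na2CO3).
Titrant: 1x + 2y = 0.01453;  mass: 40.00x + 105.99y = 0.7348
Solving, x = 2.702 × 10^-3 mol, y = 5.913 × 10^-3 mol
mass of NaOH = 2.702 × 10^-3 × 40.00 = 0.1081 g

0.1081 g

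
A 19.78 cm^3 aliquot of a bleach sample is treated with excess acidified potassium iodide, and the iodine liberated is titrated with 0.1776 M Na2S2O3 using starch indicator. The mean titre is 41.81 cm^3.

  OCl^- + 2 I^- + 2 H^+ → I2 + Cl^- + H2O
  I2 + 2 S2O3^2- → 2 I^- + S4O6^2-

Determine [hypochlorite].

n(S2O3^2-) = 0.04181 × 0.1776 = 7.425 × 10^-3 mol
n(I2) = n(S2O3^2-)/2 = 3.713 × 10^-3 mol
n(OCl^-) in the aliquot = 3.713 × 10^-3 mol (1:1 ratio)
[OCl^-] = 3.713 × 10^-3 / 0.01978 = 0.1877 mol/L

0.1877 M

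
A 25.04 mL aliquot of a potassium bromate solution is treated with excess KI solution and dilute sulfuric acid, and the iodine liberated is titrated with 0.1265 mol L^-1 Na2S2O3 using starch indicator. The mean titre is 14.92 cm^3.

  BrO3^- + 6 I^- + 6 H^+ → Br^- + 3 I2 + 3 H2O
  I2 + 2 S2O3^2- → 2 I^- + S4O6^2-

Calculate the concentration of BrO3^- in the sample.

n(S2O3^2-) = 0.01492 × 0.1265 = 1.887 × 10^-3 mol
n(I2) = n(S2O3^2-)/2 = 9.437 × 10^-4 mol
From the 1:3 ratio, n(BrO3^-) in the aliquot = 1/3 × 9.437 × 10^-4 = 3.146 × 10^-4 mol
[BrO3^-] = 3.146 × 10^-4 / 0.02504 = 0.01256 mol/L

0.01256 mol/L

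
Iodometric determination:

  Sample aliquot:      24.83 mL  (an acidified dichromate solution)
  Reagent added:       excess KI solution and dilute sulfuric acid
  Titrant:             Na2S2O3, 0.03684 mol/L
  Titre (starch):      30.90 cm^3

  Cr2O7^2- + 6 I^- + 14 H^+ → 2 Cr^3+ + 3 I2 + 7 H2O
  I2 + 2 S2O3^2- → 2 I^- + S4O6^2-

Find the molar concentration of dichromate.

0.007641 mol/L

n(S2O3^2-) = 0.03090 × 0.03684 = 1.138 × 10^-3 mol
n(I2) = n(S2O3^2-)/2 = 5.692 × 10^-4 mol
From the 1:3 ratio, n(Cr2O7^2-) in the aliquot = 1/3 × 5.692 × 10^-4 = 1.897 × 10^-4 mol
[Cr2O7^2-] = 1.897 × 10^-4 / 0.02483 = 0.007641 mol/L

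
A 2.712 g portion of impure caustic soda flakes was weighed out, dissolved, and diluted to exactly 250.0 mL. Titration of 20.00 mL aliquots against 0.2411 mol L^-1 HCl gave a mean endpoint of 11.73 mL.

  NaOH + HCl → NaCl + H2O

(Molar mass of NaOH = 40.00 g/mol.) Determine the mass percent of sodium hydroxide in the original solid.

52.14 %

n(HCl) per titration = 0.01173 × 0.2411 = 2.828 × 10^-3 mol
n(NaOH) in each aliquot = 2.828 × 10^-3 mol (1:1 ratio)
n(NaOH) in the whole flask = 2.828 × 10^-3 × 250.0/20.00 = 0.03535 mol
mass of NaOH = 0.03535 × 40.00 = 1.414 g
% NaOH = 1.414 / 2.712 × 100 = 52.14 %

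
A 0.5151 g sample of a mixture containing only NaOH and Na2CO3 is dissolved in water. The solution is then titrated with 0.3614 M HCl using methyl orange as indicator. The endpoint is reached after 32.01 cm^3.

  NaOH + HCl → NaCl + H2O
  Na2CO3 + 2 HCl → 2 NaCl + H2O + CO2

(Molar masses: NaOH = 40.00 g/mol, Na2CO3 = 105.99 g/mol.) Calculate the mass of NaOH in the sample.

n(HCl) = 0.03201 × 0.3614 = 0.01157 mol
Let x = n(NaOH), y = n(Na2CO3).
Titrant: 1x + 2y = 0.01157;  mass: 40.00x + 105.99y = 0.5151
Solving, x = 7.539 × 10^-3 mol, y = 2.015 × 10^-3 mol
mass of NaOH = 7.539 × 10^-3 × 40.00 = 0.3016 g

0.3016 g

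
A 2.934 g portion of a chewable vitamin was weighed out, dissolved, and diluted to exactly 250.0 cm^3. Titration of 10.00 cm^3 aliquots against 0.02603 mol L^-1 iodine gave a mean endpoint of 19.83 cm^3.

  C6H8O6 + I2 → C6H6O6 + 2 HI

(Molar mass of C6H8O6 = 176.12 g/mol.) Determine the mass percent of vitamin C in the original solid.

77.46 %

n(I2) per titration = 0.01983 × 0.02603 = 5.162 × 10^-4 mol
n(C6H8O6) in each aliquot = 5.162 × 10^-4 mol (1:1 ratio)
n(C6H8O6) in the whole flask = 5.162 × 10^-4 × 250.0/10.00 = 0.01290 mol
mass of C6H8O6 = 0.01290 × 176.12 = 2.273 g
% C6H8O6 = 2.273 / 2.934 × 100 = 77.46 %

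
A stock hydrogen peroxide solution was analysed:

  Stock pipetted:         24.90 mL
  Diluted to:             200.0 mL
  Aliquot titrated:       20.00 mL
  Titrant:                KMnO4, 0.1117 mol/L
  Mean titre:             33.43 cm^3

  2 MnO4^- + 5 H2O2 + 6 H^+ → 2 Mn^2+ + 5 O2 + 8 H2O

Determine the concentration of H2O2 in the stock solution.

n(KMnO4) = 0.03343 × 0.1117 = 3.734 × 10^-3 mol
From the 5:2 ratio, n(H2O2) in the aliquot = 5/2 × 3.734 × 10^-3 = 9.335 × 10^-3 mol
[H2O2]_dilute = 9.335 × 10^-3 / 0.02000 = 0.4668 mol/L
Dilution factor = 200.0 / 24.90 = 8.032
[H2O2]_stock = 0.4668 × 8.032 = 3.749 mol/L

3.749 mol/L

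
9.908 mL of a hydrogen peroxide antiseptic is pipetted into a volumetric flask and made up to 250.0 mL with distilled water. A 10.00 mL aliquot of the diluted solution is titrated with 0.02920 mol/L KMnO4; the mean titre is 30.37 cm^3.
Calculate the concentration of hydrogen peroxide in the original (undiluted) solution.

2 MnO4^- + 5 H2O2 + 6 H^+ → 2 Mn^2+ + 5 O2 + 8 H2O
n(KMnO4) = 0.03037 × 0.02920 = 8.868 × 10^-4 mol
From the 5:2 ratio, n(H2O2) in the aliquot = 5/2 × 8.868 × 10^-4 = 2.217 × 10^-3 mol
[H2O2]_dilute = 2.217 × 10^-3 / 0.01000 = 0.2217 mol/L
Dilution factor = 250.0 / 9.908 = 25.23
[H2O2]_stock = 0.2217 × 25.23 = 5.594 mol/L

5.594 mol/L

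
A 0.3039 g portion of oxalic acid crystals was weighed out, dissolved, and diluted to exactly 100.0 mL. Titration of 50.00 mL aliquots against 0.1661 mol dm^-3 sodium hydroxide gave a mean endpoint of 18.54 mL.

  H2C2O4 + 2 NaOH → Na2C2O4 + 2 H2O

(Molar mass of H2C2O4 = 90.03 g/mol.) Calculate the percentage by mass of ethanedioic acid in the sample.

91.23 %

n(NaOH) per titration = 0.01854 × 0.1661 = 3.079 × 10^-3 mol
From the 1:2 ratio, n(H2C2O4) in each aliquot = 1/2 × 3.079 × 10^-3 = 1.540 × 10^-3 mol
n(H2C2O4) in the whole flask = 1.540 × 10^-3 × 100.0/50.00 = 3.079 × 10^-3 mol
mass of H2C2O4 = 3.079 × 10^-3 × 90.03 = 0.2772 g
% H2C2O4 = 0.2772 / 0.3039 × 100 = 91.23 %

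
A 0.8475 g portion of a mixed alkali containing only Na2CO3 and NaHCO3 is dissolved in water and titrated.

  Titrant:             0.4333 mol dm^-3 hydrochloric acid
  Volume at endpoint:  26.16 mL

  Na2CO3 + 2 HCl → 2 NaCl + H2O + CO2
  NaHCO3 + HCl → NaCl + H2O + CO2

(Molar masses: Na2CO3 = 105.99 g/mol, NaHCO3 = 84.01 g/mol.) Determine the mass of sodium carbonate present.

0.1790 g

n(HCl) = 0.02616 × 0.4333 = 0.01134 mol
Let x = n(Na2CO3), y = n(NaHCO3).
Titrant: 2x + 1y = 0.01134;  mass: 105.99x + 84.01y = 0.8475
Solving, x = 1.689 × 10^-3 mol, y = 7.957 × 10^-3 mol
mass of Na2CO3 = 1.689 × 10^-3 × 105.99 = 0.1790 g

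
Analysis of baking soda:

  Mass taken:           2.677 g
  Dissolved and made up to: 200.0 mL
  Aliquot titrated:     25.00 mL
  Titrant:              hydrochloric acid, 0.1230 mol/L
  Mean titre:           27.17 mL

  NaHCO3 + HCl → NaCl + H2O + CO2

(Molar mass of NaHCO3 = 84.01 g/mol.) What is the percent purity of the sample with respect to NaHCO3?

n(HCl) per titration = 0.02717 × 0.1230 = 3.342 × 10^-3 mol
n(NaHCO3) in each aliquot = 3.342 × 10^-3 mol (1:1 ratio)
n(NaHCO3) in the whole flask = 3.342 × 10^-3 × 200.0/25.00 = 0.02674 mol
mass of NaHCO3 = 0.02674 × 84.01 = 2.246 g
% NaHCO3 = 2.246 / 2.677 × 100 = 83.90 %

83.90 %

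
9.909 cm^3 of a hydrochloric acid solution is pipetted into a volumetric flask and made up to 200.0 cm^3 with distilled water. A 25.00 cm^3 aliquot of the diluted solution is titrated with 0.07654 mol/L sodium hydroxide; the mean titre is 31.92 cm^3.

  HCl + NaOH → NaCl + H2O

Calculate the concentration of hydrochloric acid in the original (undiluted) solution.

1.972 mol/L

n(NaOH) = 0.03192 × 0.07654 = 2.443 × 10^-3 mol
n(HCl) in the aliquot = 2.443 × 10^-3 mol (1:1 ratio)
[HCl]_dilute = 2.443 × 10^-3 / 0.02500 = 0.09773 mol/L
Dilution factor = 200.0 / 9.909 = 20.18
[HCl]_stock = 0.09773 × 20.18 = 1.972 mol/L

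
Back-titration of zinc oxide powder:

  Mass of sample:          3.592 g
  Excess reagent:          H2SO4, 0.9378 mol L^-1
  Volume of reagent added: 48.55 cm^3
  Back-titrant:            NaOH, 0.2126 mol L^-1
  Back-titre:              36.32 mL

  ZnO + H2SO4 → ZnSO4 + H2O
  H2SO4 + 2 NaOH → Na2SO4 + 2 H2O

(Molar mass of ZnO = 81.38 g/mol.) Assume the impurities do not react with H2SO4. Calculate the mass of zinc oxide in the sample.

n(H2SO4) added = 0.04855 × 0.9378 = 0.04553 mol
n(NaOH) used in back-titration = 0.03632 × 0.2126 = 7.722 × 10^-3 mol
From the 1:2 ratio, n(H2SO4) left over = 1/2 × 7.722 × 10^-3 = 3.861 × 10^-3 mol
n(H2SO4) consumed by analyte = 0.04553 − 3.861 × 10^-3 = 0.04167 mol
n(ZnO) = 0.04167 mol (1:1 ratio)
mass of ZnO = 0.04167 × 81.38 = 3.391 g

3.391 g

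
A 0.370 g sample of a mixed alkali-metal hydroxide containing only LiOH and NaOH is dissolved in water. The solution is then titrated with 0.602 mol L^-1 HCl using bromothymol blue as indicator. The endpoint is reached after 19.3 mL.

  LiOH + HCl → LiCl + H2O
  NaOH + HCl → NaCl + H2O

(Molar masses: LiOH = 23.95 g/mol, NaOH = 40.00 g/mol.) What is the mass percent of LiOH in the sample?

38.2 %

n(HCl) = 0.0193 × 0.602 = 0.0116 mol
Let x = n(LiOH), y = n(NaOH).
Titrant: 1x + 1y = 0.0116;  mass: 23.95x + 40.00y = 0.370
Solving, x = 5.90 × 10^-3 mol, y = 5.72 × 10^-3 mol
mass of LiOH = 5.90 × 10^-3 × 23.95 = 0.141 g
% LiOH = 0.141 / 0.370 × 100 = 38.2 %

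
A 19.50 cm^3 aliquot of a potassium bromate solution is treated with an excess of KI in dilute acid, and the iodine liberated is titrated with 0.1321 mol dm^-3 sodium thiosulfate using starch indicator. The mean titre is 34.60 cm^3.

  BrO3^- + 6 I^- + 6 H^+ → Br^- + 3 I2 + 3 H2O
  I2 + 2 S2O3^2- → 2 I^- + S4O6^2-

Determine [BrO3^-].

n(S2O3^2-) = 0.03460 × 0.1321 = 4.571 × 10^-3 mol
n(I2) = n(S2O3^2-)/2 = 2.285 × 10^-3 mol
From the 1:3 ratio, n(BrO3^-) in the aliquot = 1/3 × 2.285 × 10^-3 = 7.618 × 10^-4 mol
[BrO3^-] = 7.618 × 10^-4 / 0.01950 = 0.03907 mol/L

0.03907 mol/L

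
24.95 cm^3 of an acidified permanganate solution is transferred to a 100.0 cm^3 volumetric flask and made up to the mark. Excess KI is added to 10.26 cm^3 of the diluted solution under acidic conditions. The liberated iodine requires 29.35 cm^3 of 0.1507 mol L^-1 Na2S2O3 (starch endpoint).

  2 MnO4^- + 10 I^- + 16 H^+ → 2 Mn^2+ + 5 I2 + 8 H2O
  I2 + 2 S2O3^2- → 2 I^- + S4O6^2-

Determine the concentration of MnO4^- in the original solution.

0.3456 mol/L

n(S2O3^2-) = 0.02935 × 0.1507 = 4.423 × 10^-3 mol
n(I2) = n(S2O3^2-)/2 = 2.212 × 10^-3 mol
From the 2:5 ratio, n(MnO4^-) in the aliquot = 2/5 × 2.212 × 10^-3 = 8.846 × 10^-4 mol
[MnO4^-]_dilute = 8.846 × 10^-4 / 0.01026 = 0.08622 mol/L
[MnO4^-]_original = 0.08622 × 100.0/24.95 = 0.3456 mol/L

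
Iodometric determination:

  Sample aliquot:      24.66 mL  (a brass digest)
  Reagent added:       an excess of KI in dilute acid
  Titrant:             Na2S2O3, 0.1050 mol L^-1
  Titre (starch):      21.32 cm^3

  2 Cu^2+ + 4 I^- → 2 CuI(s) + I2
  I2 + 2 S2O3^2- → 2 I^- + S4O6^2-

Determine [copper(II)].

0.09078 mol/L

n(S2O3^2-) = 0.02132 × 0.1050 = 2.239 × 10^-3 mol
n(I2) = n(S2O3^2-)/2 = 1.119 × 10^-3 mol
From the 2:1 ratio, n(Cu2+) in the aliquot = 2/1 × 1.119 × 10^-3 = 2.239 × 10^-3 mol
[Cu2+] = 2.239 × 10^-3 / 0.02466 = 0.09078 mol/L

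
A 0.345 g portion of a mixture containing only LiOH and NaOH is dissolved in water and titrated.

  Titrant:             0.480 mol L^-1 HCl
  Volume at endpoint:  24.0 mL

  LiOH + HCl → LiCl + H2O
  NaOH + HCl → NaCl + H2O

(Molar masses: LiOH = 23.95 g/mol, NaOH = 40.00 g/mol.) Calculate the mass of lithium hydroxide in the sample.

n(HCl) = 0.0240 × 0.480 = 0.0115 mol
Let x = n(LiOH), y = n(NaOH).
Titrant: 1x + 1y = 0.0115;  mass: 23.95x + 40.00y = 0.345
Solving, x = 7.21 × 10^-3 mol, y = 4.31 × 10^-3 mol
mass of LiOH = 7.21 × 10^-3 × 23.95 = 0.173 g

0.173 g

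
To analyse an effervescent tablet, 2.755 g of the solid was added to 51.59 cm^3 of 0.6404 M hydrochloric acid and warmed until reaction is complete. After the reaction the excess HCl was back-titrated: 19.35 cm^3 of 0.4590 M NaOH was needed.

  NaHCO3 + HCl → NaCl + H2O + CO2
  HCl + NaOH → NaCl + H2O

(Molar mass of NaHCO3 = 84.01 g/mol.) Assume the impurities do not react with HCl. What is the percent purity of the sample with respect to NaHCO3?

73.66 %

n(HCl) added = 0.05159 × 0.6404 = 0.03304 mol
n(NaOH) used in back-titration = 0.01935 × 0.4590 = 8.882 × 10^-3 mol
n(HCl) left over = 8.882 × 10^-3 mol (1:1 ratio)
n(HCl) consumed by analyte = 0.03304 − 8.882 × 10^-3 = 0.02416 mol
n(NaHCO3) = 0.02416 mol (1:1 ratio)
mass of NaHCO3 = 0.02416 × 84.01 = 2.029 g
% NaHCO3 = 2.029 / 2.755 × 100 = 73.66 %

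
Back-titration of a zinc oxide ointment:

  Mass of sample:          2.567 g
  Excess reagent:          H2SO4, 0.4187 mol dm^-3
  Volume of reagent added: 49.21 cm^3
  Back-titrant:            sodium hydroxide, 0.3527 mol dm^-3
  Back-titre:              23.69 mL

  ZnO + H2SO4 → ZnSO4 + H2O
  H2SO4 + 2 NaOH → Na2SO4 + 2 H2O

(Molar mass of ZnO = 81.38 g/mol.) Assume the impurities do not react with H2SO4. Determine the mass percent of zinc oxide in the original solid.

n(H2SO4) added = 0.04921 × 0.4187 = 0.02060 mol
n(NaOH) used in back-titration = 0.02369 × 0.3527 = 8.355 × 10^-3 mol
From the 1:2 ratio, n(H2SO4) left over = 1/2 × 8.355 × 10^-3 = 4.178 × 10^-3 mol
n(H2SO4) consumed by analyte = 0.02060 − 4.178 × 10^-3 = 0.01643 mol
n(ZnO) = 0.01643 mol (1:1 ratio)
mass of ZnO = 0.01643 × 81.38 = 1.337 g
% ZnO = 1.337 / 2.567 × 100 = 52.08 %

52.08 %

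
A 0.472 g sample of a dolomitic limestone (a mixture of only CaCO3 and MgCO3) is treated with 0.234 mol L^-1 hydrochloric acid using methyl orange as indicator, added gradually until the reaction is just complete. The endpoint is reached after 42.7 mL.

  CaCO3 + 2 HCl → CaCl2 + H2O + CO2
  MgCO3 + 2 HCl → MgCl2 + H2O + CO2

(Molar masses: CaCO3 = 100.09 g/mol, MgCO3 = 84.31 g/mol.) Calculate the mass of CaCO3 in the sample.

0.322 g

n(HCl) = 0.0427 × 0.234 = 9.99 × 10^-3 mol
Let x = n(CaCO3), y = n(MgCO3).
Titrant: 2x + 2y = 9.99 × 10^-3;  mass: 100.09x + 84.31y = 0.472
Solving, x = 3.22 × 10^-3 mol, y = 1.78 × 10^-3 mol
mass of CaCO3 = 3.22 × 10^-3 × 100.09 = 0.322 g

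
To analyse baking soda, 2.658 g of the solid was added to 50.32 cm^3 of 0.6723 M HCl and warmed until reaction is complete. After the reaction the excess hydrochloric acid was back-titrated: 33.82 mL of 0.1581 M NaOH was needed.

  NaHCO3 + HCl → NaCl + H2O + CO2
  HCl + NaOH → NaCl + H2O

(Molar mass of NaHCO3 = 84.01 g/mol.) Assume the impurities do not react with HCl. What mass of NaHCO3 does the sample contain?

n(HCl) added = 0.05032 × 0.6723 = 0.03383 mol
n(NaOH) used in back-titration = 0.03382 × 0.1581 = 5.347 × 10^-3 mol
n(HCl) left over = 5.347 × 10^-3 mol (1:1 ratio)
n(HCl) consumed by analyte = 0.03383 − 5.347 × 10^-3 = 0.02848 mol
n(NaHCO3) = 0.02848 mol (1:1 ratio)
mass of NaHCO3 = 0.02848 × 84.01 = 2.393 g

2.393 g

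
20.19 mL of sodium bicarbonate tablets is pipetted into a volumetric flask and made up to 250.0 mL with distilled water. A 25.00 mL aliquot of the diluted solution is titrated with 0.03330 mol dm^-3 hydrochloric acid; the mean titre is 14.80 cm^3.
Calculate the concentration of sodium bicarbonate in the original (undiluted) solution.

NaHCO3 + HCl → NaCl + H2O + CO2
n(HCl) = 0.01480 × 0.03330 = 4.928 × 10^-4 mol
n(NaHCO3) in the aliquot = 4.928 × 10^-4 mol (1:1 ratio)
[NaHCO3]_dilute = 4.928 × 10^-4 / 0.02500 = 0.01971 mol/L
Dilution factor = 250.0 / 20.19 = 12.38
[NaHCO3]_stock = 0.01971 × 12.38 = 0.2441 mol/L

0.2441 mol/L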